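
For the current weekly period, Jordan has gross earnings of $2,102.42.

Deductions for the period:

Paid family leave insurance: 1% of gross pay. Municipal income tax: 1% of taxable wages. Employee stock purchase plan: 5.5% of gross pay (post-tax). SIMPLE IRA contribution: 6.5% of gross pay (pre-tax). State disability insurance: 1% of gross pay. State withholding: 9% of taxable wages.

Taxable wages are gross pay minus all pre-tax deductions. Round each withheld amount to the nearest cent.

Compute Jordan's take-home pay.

$1,611.51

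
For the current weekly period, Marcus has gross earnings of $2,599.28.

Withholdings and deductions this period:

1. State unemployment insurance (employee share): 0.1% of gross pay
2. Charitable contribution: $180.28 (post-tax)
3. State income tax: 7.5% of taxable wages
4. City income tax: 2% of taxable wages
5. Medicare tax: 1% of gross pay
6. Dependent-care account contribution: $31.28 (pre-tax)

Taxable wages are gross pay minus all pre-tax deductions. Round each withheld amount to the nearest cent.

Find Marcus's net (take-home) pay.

Dependent-care account contribution: $31.28
Taxable wages = $2,599.28 − $31.28 = $2,568.00
State income tax: $2,568.00 × 0.075 = $192.60
City income tax: $2,568.00 × 0.02 = $51.36
Medicare tax: $2,599.28 × 0.01 = $25.99
State unemployment insurance (employee share): $2,599.28 × 0.001 = $2.60
Charitable contribution: $180.28
Total deductions = $31.28 + $192.60 + $51.36 + $25.99 + $2.60 + $180.28 = $484.11
Net pay = $2,599.28 − $484.11 = $2,115.17

$2,115.17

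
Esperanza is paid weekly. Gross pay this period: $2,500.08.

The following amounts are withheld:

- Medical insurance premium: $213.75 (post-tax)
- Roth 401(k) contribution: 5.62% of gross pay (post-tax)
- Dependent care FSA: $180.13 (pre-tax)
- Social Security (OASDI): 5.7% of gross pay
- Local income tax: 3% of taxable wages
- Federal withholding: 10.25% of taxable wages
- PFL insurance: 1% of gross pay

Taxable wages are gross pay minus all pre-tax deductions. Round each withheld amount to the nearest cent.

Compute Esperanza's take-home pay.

$1,490.81

Dependent care FSA: $180.13
Taxable wages = $2,500.08 − $180.13 = $2,319.95
Federal withholding: $2,319.95 × 0.1025 = $237.79
Local income tax: $2,319.95 × 0.03 = $69.60
Social Security (OASDI): $2,500.08 × 0.057 = $142.50
PFL insurance: $2,500.08 × 0.01 = $25.00
Medical insurance premium: $213.75
Roth 401(k) contribution: $2,500.08 × 0.0562 = $140.50
Total deductions = $180.13 + $237.79 + $69.60 + $142.50 + $25.00 + $213.75 + $140.50 = $1,009.27
Net pay = $2,500.08 − $1,009.27 = $1,490.81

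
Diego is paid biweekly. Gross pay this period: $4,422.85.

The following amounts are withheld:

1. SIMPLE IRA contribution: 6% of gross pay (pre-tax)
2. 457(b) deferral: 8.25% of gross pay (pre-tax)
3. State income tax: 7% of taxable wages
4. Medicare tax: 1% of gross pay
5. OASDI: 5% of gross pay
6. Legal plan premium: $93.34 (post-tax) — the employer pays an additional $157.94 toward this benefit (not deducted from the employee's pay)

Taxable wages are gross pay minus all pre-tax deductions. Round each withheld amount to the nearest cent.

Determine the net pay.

$3,168.40

457(b) deferral: $4,422.85 × 0.0825 = $364.89
SIMPLE IRA contribution: $4,422.85 × 0.06 = $265.37
Pre-tax total = $364.89 + $265.37 = $630.26
Taxable wages = $4,422.85 − $630.26 = $3,792.59
State income tax: $3,792.59 × 0.07 = $265.48
OASDI: $4,422.85 × 0.05 = $221.14
Medicare tax: $4,422.85 × 0.01 = $44.23
Legal plan premium: $93.34
(Employer's $157.94 toward legal plan premium is not withheld from the employee.)
Total deductions = $364.89 + $265.37 + $265.48 + $221.14 + $44.23 + $93.34 = $1,254.45
Net pay = $4,422.85 − $1,254.45 = $3,168.40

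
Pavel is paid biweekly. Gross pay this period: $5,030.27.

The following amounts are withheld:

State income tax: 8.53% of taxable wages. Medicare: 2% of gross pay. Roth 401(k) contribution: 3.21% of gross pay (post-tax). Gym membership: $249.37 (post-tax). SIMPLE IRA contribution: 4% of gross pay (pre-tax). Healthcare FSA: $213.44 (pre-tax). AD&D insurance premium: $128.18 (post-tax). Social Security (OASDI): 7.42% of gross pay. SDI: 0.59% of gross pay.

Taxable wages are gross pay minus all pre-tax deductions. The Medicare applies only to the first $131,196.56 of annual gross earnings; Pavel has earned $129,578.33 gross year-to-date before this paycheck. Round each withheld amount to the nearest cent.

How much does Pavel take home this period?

$3,247.60

SIMPLE IRA contribution: $5,030.27 × 0.04 = $201.21
Healthcare FSA: $213.44
Pre-tax total = $201.21 + $213.44 = $414.65
Taxable wages = $5,030.27 − $414.65 = $4,615.62
State income tax: $4,615.62 × 0.0853 = $393.71
Medicare: only $131,196.56 − $129,578.33 = $1,618.23 of this check is subject → $1,618.23 × 0.02 = $32.36
Social Security (OASDI): $5,030.27 × 0.0742 = $373.25
SDI: $5,030.27 × 0.0059 = $29.68
Roth 401(k) contribution: $5,030.27 × 0.0321 = $161.47
AD&D insurance premium: $128.18
Gym membership: $249.37
Total deductions = $201.21 + $213.44 + $393.71 + $32.36 + $373.25 + $29.68 + $161.47 + $128.18 + $249.37 = $1,782.67
Net pay = $5,030.27 − $1,782.67 = $3,247.60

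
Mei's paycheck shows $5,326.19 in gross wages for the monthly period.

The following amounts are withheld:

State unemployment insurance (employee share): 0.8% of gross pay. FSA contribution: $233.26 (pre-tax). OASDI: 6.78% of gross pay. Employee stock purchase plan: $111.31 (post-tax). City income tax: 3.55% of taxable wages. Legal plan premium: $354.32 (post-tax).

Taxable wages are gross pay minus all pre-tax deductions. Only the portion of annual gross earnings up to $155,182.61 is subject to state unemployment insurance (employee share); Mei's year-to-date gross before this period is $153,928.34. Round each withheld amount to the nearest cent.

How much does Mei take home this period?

$4,075.35

FSA contribution: $233.26
Taxable wages = $5,326.19 − $233.26 = $5,092.93
City income tax: $5,092.93 × 0.0355 = $180.80
State unemployment insurance (employee share): only $155,182.61 − $153,928.34 = $1,254.27 of this check is subject → $1,254.27 × 0.008 = $10.03
OASDI: $5,326.19 × 0.0678 = $361.12
Legal plan premium: $354.32
Employee stock purchase plan: $111.31
Total deductions = $233.26 + $180.80 + $10.03 + $361.12 + $354.32 + $111.31 = $1,250.84
Net pay = $5,326.19 − $1,250.84 = $4,075.35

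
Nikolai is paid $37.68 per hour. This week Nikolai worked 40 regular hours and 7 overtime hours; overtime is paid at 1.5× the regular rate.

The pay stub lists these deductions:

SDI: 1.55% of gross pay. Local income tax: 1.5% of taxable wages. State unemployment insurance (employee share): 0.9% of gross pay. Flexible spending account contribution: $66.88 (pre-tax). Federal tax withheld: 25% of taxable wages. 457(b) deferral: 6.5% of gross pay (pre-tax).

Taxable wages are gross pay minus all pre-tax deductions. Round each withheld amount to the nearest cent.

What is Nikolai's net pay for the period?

$1,211.91

Regular pay: 40 × $37.68 = $1,507.20
Overtime pay: 7 × $37.68 × 1.5 = $395.64
Gross pay = $1,507.20 + $395.64 = $1,902.84
Flexible spending account contribution: $66.88
457(b) deferral: $1,902.84 × 0.065 = $123.68
Pre-tax total = $66.88 + $123.68 = $190.56
Taxable wages = $1,902.84 − $190.56 = $1,712.28
Federal tax withheld: $1,712.28 × 0.25 = $428.07
Local income tax: $1,712.28 × 0.015 = $25.68
SDI: $1,902.84 × 0.0155 = $29.49
State unemployment insurance (employee share): $1,902.84 × 0.009 = $17.13
Total deductions = $66.88 + $123.68 + $428.07 + $25.68 + $29.49 + $17.13 = $690.93
Net pay = $1,902.84 − $690.93 = $1,211.91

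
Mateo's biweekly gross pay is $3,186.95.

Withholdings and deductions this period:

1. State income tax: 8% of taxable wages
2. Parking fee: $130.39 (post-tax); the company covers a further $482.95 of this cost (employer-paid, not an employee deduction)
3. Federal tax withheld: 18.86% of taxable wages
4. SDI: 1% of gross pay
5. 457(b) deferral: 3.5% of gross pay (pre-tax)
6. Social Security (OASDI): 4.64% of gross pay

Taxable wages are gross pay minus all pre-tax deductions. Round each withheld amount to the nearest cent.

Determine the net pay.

$1,939.23

457(b) deferral: $3,186.95 × 0.035 = $111.54
Taxable wages = $3,186.95 − $111.54 = $3,075.41
Federal tax withheld: $3,075.41 × 0.1886 = $580.02
State income tax: $3,075.41 × 0.08 = $246.03
SDI: $3,186.95 × 0.01 = $31.87
Social Security (OASDI): $3,186.95 × 0.0464 = $147.87
Parking fee: $130.39
(Employer's $482.95 toward parking fee is not withheld from the employee.)
Total deductions = $111.54 + $580.02 + $246.03 + $31.87 + $147.87 + $130.39 = $1,247.72
Net pay = $3,186.95 − $1,247.72 = $1,939.23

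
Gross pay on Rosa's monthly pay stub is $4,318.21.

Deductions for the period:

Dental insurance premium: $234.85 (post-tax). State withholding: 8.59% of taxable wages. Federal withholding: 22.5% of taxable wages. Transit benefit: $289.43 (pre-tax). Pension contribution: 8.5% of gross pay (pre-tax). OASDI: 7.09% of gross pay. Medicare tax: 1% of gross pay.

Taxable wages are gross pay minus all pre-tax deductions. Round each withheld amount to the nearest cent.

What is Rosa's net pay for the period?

Transit benefit: $289.43
Pension contribution: $4,318.21 × 0.085 = $367.05
Pre-tax total = $289.43 + $367.05 = $656.48
Taxable wages = $4,318.21 − $656.48 = $3,661.73
Federal withholding: $3,661.73 × 0.225 = $823.89
State withholding: $3,661.73 × 0.0859 = $314.54
Medicare tax: $4,318.21 × 0.01 = $43.18
OASDI: $4,318.21 × 0.0709 = $306.16
Dental insurance premium: $234.85
Total deductions = $289.43 + $367.05 + $823.89 + $314.54 + $43.18 + $306.16 + $234.85 = $2,379.10
Net pay = $4,318.21 − $2,379.10 = $1,939.11

$1,939.11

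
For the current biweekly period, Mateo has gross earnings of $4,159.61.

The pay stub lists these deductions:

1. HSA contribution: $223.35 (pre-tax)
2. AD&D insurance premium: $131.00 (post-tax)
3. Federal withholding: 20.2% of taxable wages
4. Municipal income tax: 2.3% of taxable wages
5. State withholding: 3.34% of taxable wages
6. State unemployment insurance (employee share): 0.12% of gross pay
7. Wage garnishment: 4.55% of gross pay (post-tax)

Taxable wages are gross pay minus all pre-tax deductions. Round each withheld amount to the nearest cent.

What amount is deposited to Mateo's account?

$2,593.89

HSA contribution: $223.35
Taxable wages = $4,159.61 − $223.35 = $3,936.26
Federal withholding: $3,936.26 × 0.202 = $795.12
Municipal income tax: $3,936.26 × 0.023 = $90.53
State withholding: $3,936.26 × 0.0334 = $131.47
State unemployment insurance (employee share): $4,159.61 × 0.0012 = $4.99
Wage garnishment: $4,159.61 × 0.0455 = $189.26
AD&D insurance premium: $131.00
Total deductions = $223.35 + $795.12 + $90.53 + $131.47 + $4.99 + $189.26 + $131.00 = $1,565.72
Net pay = $4,159.61 − $1,565.72 = $2,593.89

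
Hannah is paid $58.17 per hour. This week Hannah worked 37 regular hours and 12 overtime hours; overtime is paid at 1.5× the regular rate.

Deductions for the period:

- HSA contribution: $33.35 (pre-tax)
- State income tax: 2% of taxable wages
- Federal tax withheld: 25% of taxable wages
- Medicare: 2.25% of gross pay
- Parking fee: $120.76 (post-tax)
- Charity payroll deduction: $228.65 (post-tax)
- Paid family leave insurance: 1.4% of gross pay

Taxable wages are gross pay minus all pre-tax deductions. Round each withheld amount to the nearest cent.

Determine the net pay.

$1,844.99

Regular pay: 37 × $58.17 = $2,152.29
Overtime pay: 12 × $58.17 × 1.5 = $1,047.06
Gross pay = $2,152.29 + $1,047.06 = $3,199.35
HSA contribution: $33.35
Taxable wages = $3,199.35 − $33.35 = $3,166.00
Federal tax withheld: $3,166.00 × 0.25 = $791.50
State income tax: $3,166.00 × 0.02 = $63.32
Medicare: $3,199.35 × 0.0225 = $71.99
Paid family leave insurance: $3,199.35 × 0.014 = $44.79
Parking fee: $120.76
Charity payroll deduction: $228.65
Total deductions = $33.35 + $791.50 + $63.32 + $71.99 + $44.79 + $120.76 + $228.65 = $1,354.36
Net pay = $3,199.35 − $1,354.36 = $1,844.99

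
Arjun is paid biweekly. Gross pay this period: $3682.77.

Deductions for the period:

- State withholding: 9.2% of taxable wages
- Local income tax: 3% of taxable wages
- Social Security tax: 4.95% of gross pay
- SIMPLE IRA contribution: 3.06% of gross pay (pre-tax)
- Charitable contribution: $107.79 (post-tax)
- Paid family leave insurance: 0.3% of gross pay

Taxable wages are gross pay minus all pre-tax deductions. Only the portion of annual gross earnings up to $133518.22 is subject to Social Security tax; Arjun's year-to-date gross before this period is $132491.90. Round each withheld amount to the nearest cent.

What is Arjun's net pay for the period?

$2964.89

SIMPLE IRA contribution: $3682.77 × 0.0306 = $112.69
Taxable wages = $3682.77 − $112.69 = $3570.08
State withholding: $3570.08 × 0.092 = $328.45
Local income tax: $3570.08 × 0.03 = $107.10
Social Security tax: only $133518.22 − $132491.90 = $1026.32 of this check is subject → $1026.32 × 0.0495 = $50.80
Paid family leave insurance: $3682.77 × 0.003 = $11.05
Charitable contribution: $107.79
Total deductions = $112.69 + $328.45 + $107.10 + $50.80 + $11.05 + $107.79 = $717.88
Net pay = $3682.77 − $717.88 = $2964.89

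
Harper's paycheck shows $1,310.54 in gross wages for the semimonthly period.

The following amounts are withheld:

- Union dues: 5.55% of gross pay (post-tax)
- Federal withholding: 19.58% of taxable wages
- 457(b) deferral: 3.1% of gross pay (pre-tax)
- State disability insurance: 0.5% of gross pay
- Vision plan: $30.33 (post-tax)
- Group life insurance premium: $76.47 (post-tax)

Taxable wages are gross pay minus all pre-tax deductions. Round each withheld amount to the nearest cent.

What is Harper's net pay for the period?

$835.18

457(b) deferral: $1,310.54 × 0.031 = $40.63
Taxable wages = $1,310.54 − $40.63 = $1,269.91
Federal withholding: $1,269.91 × 0.1958 = $248.65
State disability insurance: $1,310.54 × 0.005 = $6.55
Vision plan: $30.33
Union dues: $1,310.54 × 0.0555 = $72.73
Group life insurance premium: $76.47
Total deductions = $40.63 + $248.65 + $6.55 + $30.33 + $72.73 + $76.47 = $475.36
Net pay = $1,310.54 − $475.36 = $835.18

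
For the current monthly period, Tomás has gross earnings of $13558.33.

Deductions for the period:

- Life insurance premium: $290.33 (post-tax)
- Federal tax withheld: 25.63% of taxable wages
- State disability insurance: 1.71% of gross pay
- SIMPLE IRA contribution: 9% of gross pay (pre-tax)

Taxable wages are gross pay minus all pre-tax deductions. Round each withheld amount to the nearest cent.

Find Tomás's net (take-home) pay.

SIMPLE IRA contribution: $13558.33 × 0.09 = $1220.25
Taxable wages = $13558.33 − $1220.25 = $12338.08
Federal tax withheld: $12338.08 × 0.2563 = $3162.25
State disability insurance: $13558.33 × 0.0171 = $231.85
Life insurance premium: $290.33
Total deductions = $1220.25 + $3162.25 + $231.85 + $290.33 = $4904.68
Net pay = $13558.33 − $4904.68 = $8653.65

$8653.65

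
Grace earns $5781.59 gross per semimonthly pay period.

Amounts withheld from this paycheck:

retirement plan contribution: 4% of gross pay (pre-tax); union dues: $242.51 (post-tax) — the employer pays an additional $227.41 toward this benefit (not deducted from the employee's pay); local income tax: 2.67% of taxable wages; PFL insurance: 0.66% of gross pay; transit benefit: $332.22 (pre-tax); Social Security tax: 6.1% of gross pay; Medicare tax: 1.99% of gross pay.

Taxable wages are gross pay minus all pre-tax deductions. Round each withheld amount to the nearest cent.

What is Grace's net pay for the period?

Retirement plan contribution: $5781.59 × 0.04 = $231.26
Transit benefit: $332.22
Pre-tax total = $231.26 + $332.22 = $563.48
Taxable wages = $5781.59 − $563.48 = $5218.11
Local income tax: $5218.11 × 0.0267 = $139.32
Medicare tax: $5781.59 × 0.0199 = $115.05
Social Security tax: $5781.59 × 0.061 = $352.68
PFL insurance: $5781.59 × 0.0066 = $38.16
Union dues: $242.51
(Employer's $227.41 toward union dues is not withheld from the employee.)
Total deductions = $231.26 + $332.22 + $139.32 + $115.05 + $352.68 + $38.16 + $242.51 = $1451.20
Net pay = $5781.59 − $1451.20 = $4330.39

$4330.39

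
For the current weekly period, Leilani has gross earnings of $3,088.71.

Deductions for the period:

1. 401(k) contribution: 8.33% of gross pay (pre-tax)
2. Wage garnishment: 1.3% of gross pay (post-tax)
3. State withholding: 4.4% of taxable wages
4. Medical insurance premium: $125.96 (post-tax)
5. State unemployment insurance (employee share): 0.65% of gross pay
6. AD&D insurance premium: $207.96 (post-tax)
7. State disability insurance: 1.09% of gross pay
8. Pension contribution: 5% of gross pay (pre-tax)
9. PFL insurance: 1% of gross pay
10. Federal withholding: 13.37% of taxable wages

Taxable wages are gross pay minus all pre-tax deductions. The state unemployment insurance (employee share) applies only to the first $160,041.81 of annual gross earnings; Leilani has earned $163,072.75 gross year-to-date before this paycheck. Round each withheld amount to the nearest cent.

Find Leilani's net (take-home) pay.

$1,762.65

401(k) contribution: $3,088.71 × 0.0833 = $257.29
Pension contribution: $3,088.71 × 0.05 = $154.44
Pre-tax total = $257.29 + $154.44 = $411.73
Taxable wages = $3,088.71 − $411.73 = $2,676.98
State withholding: $2,676.98 × 0.044 = $117.79
Federal withholding: $2,676.98 × 0.1337 = $357.91
State disability insurance: $3,088.71 × 0.0109 = $33.67
State unemployment insurance (employee share): annual cap $160,041.81 already reached (YTD $163,072.75), so $0.00
PFL insurance: $3,088.71 × 0.01 = $30.89
AD&D insurance premium: $207.96
Wage garnishment: $3,088.71 × 0.013 = $40.15
Medical insurance premium: $125.96
Total deductions = $257.29 + $154.44 + $117.79 + $357.91 + $33.67 + $0.00 + $30.89 + $207.96 + $40.15 + $125.96 = $1,326.06
Net pay = $3,088.71 − $1,326.06 = $1,762.65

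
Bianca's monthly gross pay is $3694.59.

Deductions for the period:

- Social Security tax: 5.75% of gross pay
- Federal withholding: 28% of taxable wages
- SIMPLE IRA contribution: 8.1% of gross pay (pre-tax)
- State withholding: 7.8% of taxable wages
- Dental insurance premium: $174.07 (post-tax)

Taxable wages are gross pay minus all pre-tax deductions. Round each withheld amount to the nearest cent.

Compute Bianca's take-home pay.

$1793.29

SIMPLE IRA contribution: $3694.59 × 0.081 = $299.26
Taxable wages = $3694.59 − $299.26 = $3395.33
Federal withholding: $3395.33 × 0.28 = $950.69
State withholding: $3395.33 × 0.078 = $264.84
Social Security tax: $3694.59 × 0.0575 = $212.44
Dental insurance premium: $174.07
Total deductions = $299.26 + $950.69 + $264.84 + $212.44 + $174.07 = $1901.30
Net pay = $3694.59 − $1901.30 = $1793.29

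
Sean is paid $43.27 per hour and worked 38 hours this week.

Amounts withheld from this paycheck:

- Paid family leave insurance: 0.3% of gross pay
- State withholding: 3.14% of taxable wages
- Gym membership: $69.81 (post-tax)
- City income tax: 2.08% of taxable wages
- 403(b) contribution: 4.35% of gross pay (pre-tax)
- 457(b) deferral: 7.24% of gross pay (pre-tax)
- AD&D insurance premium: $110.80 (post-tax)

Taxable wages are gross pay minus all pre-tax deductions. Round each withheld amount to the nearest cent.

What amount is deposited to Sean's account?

$1,192.26

Gross pay: 38 × $43.27 = $1,644.26
403(b) contribution: $1,644.26 × 0.0435 = $71.53
457(b) deferral: $1,644.26 × 0.0724 = $119.04
Pre-tax total = $71.53 + $119.04 = $190.57
Taxable wages = $1,644.26 − $190.57 = $1,453.69
State withholding: $1,453.69 × 0.0314 = $45.65
City income tax: $1,453.69 × 0.0208 = $30.24
Paid family leave insurance: $1,644.26 × 0.003 = $4.93
AD&D insurance premium: $110.80
Gym membership: $69.81
Total deductions = $71.53 + $119.04 + $45.65 + $30.24 + $4.93 + $110.80 + $69.81 = $452.00
Net pay = $1,644.26 − $452.00 = $1,192.26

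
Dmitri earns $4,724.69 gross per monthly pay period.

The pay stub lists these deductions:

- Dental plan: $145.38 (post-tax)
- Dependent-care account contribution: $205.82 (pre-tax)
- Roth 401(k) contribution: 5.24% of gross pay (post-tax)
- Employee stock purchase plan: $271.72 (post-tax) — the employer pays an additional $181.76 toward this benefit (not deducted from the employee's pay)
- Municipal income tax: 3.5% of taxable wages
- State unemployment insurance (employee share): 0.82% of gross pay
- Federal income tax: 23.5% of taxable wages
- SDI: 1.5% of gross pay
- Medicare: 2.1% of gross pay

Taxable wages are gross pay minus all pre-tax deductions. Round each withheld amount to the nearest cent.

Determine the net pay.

$2,425.28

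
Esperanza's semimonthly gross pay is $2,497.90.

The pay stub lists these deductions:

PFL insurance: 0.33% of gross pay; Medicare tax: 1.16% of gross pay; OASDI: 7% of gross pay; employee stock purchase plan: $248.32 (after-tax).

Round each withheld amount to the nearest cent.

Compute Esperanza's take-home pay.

$2,037.51

Medicare tax: $2,497.90 × 0.0116 = $28.98
PFL insurance: $2,497.90 × 0.0033 = $8.24
OASDI: $2,497.90 × 0.07 = $174.85
Employee stock purchase plan: $248.32
Total deductions = $28.98 + $8.24 + $174.85 + $248.32 = $460.39
Net pay = $2,497.90 − $460.39 = $2,037.51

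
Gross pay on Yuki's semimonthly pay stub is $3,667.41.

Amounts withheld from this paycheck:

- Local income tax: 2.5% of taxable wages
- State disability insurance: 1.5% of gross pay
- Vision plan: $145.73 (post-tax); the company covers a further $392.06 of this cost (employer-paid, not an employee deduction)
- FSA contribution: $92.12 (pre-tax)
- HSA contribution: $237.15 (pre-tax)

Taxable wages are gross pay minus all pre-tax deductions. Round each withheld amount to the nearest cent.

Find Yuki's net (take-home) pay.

FSA contribution: $92.12
HSA contribution: $237.15
Pre-tax total = $92.12 + $237.15 = $329.27
Taxable wages = $3,667.41 − $329.27 = $3,338.14
Local income tax: $3,338.14 × 0.025 = $83.45
State disability insurance: $3,667.41 × 0.015 = $55.01
Vision plan: $145.73
(Employer's $392.06 toward vision plan is not withheld from the employee.)
Total deductions = $92.12 + $237.15 + $83.45 + $55.01 + $145.73 = $613.46
Net pay = $3,667.41 − $613.46 = $3,053.95

$3,053.95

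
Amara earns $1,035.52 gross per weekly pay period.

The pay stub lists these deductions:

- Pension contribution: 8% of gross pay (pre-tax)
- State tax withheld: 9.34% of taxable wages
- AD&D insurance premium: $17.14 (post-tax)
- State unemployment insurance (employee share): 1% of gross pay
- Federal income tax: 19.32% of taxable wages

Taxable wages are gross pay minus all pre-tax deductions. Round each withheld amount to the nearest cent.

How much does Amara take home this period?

$652.14

Pension contribution: $1,035.52 × 0.08 = $82.84
Taxable wages = $1,035.52 − $82.84 = $952.68
State tax withheld: $952.68 × 0.0934 = $88.98
Federal income tax: $952.68 × 0.1932 = $184.06
State unemployment insurance (employee share): $1,035.52 × 0.01 = $10.36
AD&D insurance premium: $17.14
Total deductions = $82.84 + $88.98 + $184.06 + $10.36 + $17.14 = $383.38
Net pay = $1,035.52 − $383.38 = $652.14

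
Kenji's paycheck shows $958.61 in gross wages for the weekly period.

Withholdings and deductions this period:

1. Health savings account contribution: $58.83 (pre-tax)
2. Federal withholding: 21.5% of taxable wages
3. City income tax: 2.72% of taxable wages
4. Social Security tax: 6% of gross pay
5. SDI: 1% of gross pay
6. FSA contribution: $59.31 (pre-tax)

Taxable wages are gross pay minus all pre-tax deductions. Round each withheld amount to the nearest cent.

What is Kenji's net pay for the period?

$569.80

FSA contribution: $59.31
Health savings account contribution: $58.83
Pre-tax total = $59.31 + $58.83 = $118.14
Taxable wages = $958.61 − $118.14 = $840.47
Federal withholding: $840.47 × 0.215 = $180.70
City income tax: $840.47 × 0.0272 = $22.86
Social Security tax: $958.61 × 0.06 = $57.52
SDI: $958.61 × 0.01 = $9.59
Total deductions = $59.31 + $58.83 + $180.70 + $22.86 + $57.52 + $9.59 = $388.81
Net pay = $958.61 − $388.81 = $569.80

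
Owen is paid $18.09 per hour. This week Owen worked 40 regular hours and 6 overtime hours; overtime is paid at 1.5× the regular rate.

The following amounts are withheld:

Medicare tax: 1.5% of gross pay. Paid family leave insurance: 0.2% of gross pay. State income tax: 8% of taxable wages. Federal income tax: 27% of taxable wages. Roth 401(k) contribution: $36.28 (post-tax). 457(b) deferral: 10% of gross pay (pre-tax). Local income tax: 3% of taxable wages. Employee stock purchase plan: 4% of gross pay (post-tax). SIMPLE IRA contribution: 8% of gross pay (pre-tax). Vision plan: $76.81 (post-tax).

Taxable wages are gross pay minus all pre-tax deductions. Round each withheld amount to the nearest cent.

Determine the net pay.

Regular pay: 40 × $18.09 = $723.60
Overtime pay: 6 × $18.09 × 1.5 = $162.81
Gross pay = $723.60 + $162.81 = $886.41
457(b) deferral: $886.41 × 0.1 = $88.64
SIMPLE IRA contribution: $886.41 × 0.08 = $70.91
Pre-tax total = $88.64 + $70.91 = $159.55
Taxable wages = $886.41 − $159.55 = $726.86
Federal income tax: $726.86 × 0.27 = $196.25
State income tax: $726.86 × 0.08 = $58.15
Local income tax: $726.86 × 0.03 = $21.81
Paid family leave insurance: $886.41 × 0.002 = $1.77
Medicare tax: $886.41 × 0.015 = $13.30
Employee stock purchase plan: $886.41 × 0.04 = $35.46
Roth 401(k) contribution: $36.28
Vision plan: $76.81
Total deductions = $88.64 + $70.91 + $196.25 + $58.15 + $21.81 + $1.77 + $13.30 + $35.46 + $36.28 + $76.81 = $599.38
Net pay = $886.41 − $599.38 = $287.03

$287.03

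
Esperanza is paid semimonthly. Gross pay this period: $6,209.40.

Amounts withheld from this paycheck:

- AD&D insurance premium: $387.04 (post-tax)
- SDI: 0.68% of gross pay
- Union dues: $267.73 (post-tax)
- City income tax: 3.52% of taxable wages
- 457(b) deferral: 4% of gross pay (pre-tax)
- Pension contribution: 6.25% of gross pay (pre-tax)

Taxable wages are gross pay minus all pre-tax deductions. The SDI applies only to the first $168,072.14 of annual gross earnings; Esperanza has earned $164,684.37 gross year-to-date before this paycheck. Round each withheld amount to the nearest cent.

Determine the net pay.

$4,698.95

Pension contribution: $6,209.40 × 0.0625 = $388.09
457(b) deferral: $6,209.40 × 0.04 = $248.38
Pre-tax total = $388.09 + $248.38 = $636.47
Taxable wages = $6,209.40 − $636.47 = $5,572.93
City income tax: $5,572.93 × 0.0352 = $196.17
SDI: only $168,072.14 − $164,684.37 = $3,387.77 of this check is subject → $3,387.77 × 0.0068 = $23.04
AD&D insurance premium: $387.04
Union dues: $267.73
Total deductions = $388.09 + $248.38 + $196.17 + $23.04 + $387.04 + $267.73 = $1,510.45
Net pay = $6,209.40 − $1,510.45 = $4,698.95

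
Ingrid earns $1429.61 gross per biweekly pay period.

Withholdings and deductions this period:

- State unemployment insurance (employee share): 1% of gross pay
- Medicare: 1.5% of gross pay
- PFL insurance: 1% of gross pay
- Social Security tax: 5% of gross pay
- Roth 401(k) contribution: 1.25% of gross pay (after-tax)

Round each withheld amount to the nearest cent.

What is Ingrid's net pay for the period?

$1290.22

Medicare: $1429.61 × 0.015 = $21.44
State unemployment insurance (employee share): $1429.61 × 0.01 = $14.30
Social Security tax: $1429.61 × 0.05 = $71.48
PFL insurance: $1429.61 × 0.01 = $14.30
Roth 401(k) contribution: $1429.61 × 0.0125 = $17.87
Total deductions = $21.44 + $14.30 + $71.48 + $14.30 + $17.87 = $139.39
Net pay = $1429.61 − $139.39 = $1290.22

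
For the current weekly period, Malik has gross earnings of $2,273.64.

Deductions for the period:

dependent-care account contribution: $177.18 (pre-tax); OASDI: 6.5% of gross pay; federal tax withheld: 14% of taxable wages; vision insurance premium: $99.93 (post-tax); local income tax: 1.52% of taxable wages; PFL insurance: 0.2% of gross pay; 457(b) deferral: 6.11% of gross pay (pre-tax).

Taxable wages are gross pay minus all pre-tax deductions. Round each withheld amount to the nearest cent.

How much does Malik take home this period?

457(b) deferral: $2,273.64 × 0.0611 = $138.92
Dependent-care account contribution: $177.18
Pre-tax total = $138.92 + $177.18 = $316.10
Taxable wages = $2,273.64 − $316.10 = $1,957.54
Local income tax: $1,957.54 × 0.0152 = $29.75
Federal tax withheld: $1,957.54 × 0.14 = $274.06
OASDI: $2,273.64 × 0.065 = $147.79
PFL insurance: $2,273.64 × 0.002 = $4.55
Vision insurance premium: $99.93
Total deductions = $138.92 + $177.18 + $29.75 + $274.06 + $147.79 + $4.55 + $99.93 = $872.18
Net pay = $2,273.64 − $872.18 = $1,401.46

$1,401.46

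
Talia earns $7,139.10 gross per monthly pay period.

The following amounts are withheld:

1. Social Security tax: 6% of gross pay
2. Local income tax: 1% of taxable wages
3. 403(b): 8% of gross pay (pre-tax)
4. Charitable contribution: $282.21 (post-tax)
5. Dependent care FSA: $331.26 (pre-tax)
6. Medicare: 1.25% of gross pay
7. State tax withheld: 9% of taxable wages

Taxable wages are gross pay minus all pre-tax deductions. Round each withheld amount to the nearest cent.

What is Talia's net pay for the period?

Dependent care FSA: $331.26
403(b): $7,139.10 × 0.08 = $571.13
Pre-tax total = $331.26 + $571.13 = $902.39
Taxable wages = $7,139.10 − $902.39 = $6,236.71
State tax withheld: $6,236.71 × 0.09 = $561.30
Local income tax: $6,236.71 × 0.01 = $62.37
Social Security tax: $7,139.10 × 0.06 = $428.35
Medicare: $7,139.10 × 0.0125 = $89.24
Charitable contribution: $282.21
Total deductions = $331.26 + $571.13 + $561.30 + $62.37 + $428.35 + $89.24 + $282.21 = $2,325.86
Net pay = $7,139.10 − $2,325.86 = $4,813.24

$4,813.24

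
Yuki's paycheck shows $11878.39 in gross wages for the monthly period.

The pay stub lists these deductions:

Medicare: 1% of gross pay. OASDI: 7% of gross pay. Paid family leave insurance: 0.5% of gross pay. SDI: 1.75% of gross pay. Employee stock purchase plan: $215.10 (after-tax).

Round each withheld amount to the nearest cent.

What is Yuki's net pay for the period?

$10445.76

Paid family leave insurance: $11878.39 × 0.005 = $59.39
SDI: $11878.39 × 0.0175 = $207.87
Medicare: $11878.39 × 0.01 = $118.78
OASDI: $11878.39 × 0.07 = $831.49
Employee stock purchase plan: $215.10
Total deductions = $59.39 + $207.87 + $118.78 + $831.49 + $215.10 = $1432.63
Net pay = $11878.39 − $1432.63 = $10445.76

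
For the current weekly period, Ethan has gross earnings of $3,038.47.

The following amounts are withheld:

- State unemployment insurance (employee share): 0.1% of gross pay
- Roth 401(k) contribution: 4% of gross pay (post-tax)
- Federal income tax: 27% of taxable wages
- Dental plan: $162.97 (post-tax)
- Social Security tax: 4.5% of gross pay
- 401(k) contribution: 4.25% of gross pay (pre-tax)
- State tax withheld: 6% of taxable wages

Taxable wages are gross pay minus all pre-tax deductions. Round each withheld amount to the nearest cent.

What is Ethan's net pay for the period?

401(k) contribution: $3,038.47 × 0.0425 = $129.13
Taxable wages = $3,038.47 − $129.13 = $2,909.34
Federal income tax: $2,909.34 × 0.27 = $785.52
State tax withheld: $2,909.34 × 0.06 = $174.56
State unemployment insurance (employee share): $3,038.47 × 0.001 = $3.04
Social Security tax: $3,038.47 × 0.045 = $136.73
Roth 401(k) contribution: $3,038.47 × 0.04 = $121.54
Dental plan: $162.97
Total deductions = $129.13 + $785.52 + $174.56 + $3.04 + $136.73 + $121.54 + $162.97 = $1,513.49
Net pay = $3,038.47 − $1,513.49 = $1,524.98

$1,524.98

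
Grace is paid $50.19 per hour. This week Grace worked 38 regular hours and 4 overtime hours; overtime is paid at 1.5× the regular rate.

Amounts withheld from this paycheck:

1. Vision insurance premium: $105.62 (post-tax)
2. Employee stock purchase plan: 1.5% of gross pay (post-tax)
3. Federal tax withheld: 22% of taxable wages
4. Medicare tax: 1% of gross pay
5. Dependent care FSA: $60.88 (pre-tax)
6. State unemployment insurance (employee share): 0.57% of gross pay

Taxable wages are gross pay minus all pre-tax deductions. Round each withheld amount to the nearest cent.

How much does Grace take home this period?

Regular pay: 38 × $50.19 = $1907.22
Overtime pay: 4 × $50.19 × 1.5 = $301.14
Gross pay = $1907.22 + $301.14 = $2208.36
Dependent care FSA: $60.88
Taxable wages = $2208.36 − $60.88 = $2147.48
Federal tax withheld: $2147.48 × 0.22 = $472.45
Medicare tax: $2208.36 × 0.01 = $22.08
State unemployment insurance (employee share): $2208.36 × 0.0057 = $12.59
Vision insurance premium: $105.62
Employee stock purchase plan: $2208.36 × 0.015 = $33.13
Total deductions = $60.88 + $472.45 + $22.08 + $12.59 + $105.62 + $33.13 = $706.75
Net pay = $2208.36 − $706.75 = $1501.61

$1501.61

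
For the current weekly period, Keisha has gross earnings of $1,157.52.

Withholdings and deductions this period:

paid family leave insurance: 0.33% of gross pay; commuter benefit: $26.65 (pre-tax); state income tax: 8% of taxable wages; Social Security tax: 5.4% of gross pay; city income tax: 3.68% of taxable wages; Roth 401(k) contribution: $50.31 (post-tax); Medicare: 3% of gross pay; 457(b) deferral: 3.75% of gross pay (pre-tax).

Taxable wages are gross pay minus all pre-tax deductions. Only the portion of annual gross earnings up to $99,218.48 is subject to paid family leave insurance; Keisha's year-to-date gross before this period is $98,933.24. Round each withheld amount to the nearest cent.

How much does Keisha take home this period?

$811.95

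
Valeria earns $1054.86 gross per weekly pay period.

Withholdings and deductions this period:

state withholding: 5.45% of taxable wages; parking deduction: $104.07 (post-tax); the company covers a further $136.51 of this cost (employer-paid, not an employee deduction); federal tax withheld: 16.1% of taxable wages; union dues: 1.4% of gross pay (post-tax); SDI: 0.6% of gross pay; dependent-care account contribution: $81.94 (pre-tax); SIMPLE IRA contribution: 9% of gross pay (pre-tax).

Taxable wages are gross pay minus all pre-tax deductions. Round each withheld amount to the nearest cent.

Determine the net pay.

$563.61

Dependent-care account contribution: $81.94
SIMPLE IRA contribution: $1054.86 × 0.09 = $94.94
Pre-tax total = $81.94 + $94.94 = $176.88
Taxable wages = $1054.86 − $176.88 = $877.98
Federal tax withheld: $877.98 × 0.161 = $141.35
State withholding: $877.98 × 0.0545 = $47.85
SDI: $1054.86 × 0.006 = $6.33
Union dues: $1054.86 × 0.014 = $14.77
Parking deduction: $104.07
(Employer's $136.51 toward parking deduction is not withheld from the employee.)
Total deductions = $81.94 + $94.94 + $141.35 + $47.85 + $6.33 + $14.77 + $104.07 = $491.25
Net pay = $1054.86 − $491.25 = $563.61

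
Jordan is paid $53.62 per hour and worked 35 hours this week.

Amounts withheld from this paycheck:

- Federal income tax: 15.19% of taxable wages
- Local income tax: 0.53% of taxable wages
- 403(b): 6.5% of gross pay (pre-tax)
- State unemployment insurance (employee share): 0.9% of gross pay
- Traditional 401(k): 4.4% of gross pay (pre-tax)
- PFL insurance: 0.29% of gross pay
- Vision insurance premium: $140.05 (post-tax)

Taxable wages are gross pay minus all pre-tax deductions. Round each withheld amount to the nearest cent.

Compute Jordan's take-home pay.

$1,246.90

Gross pay: 35 × $53.62 = $1,876.70
403(b): $1,876.70 × 0.065 = $121.99
Traditional 401(k): $1,876.70 × 0.044 = $82.57
Pre-tax total = $121.99 + $82.57 = $204.56
Taxable wages = $1,876.70 − $204.56 = $1,672.14
Local income tax: $1,672.14 × 0.0053 = $8.86
Federal income tax: $1,672.14 × 0.1519 = $254.00
State unemployment insurance (employee share): $1,876.70 × 0.009 = $16.89
PFL insurance: $1,876.70 × 0.0029 = $5.44
Vision insurance premium: $140.05
Total deductions = $121.99 + $82.57 + $8.86 + $254.00 + $16.89 + $5.44 + $140.05 = $629.80
Net pay = $1,876.70 − $629.80 = $1,246.90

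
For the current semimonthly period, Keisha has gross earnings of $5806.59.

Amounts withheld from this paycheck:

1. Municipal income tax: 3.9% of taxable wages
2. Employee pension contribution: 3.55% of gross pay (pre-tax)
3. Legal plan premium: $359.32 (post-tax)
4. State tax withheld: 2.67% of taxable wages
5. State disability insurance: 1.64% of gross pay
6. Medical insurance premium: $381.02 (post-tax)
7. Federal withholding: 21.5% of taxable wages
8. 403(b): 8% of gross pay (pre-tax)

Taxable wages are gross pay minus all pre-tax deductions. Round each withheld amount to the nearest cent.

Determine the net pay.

$2858.71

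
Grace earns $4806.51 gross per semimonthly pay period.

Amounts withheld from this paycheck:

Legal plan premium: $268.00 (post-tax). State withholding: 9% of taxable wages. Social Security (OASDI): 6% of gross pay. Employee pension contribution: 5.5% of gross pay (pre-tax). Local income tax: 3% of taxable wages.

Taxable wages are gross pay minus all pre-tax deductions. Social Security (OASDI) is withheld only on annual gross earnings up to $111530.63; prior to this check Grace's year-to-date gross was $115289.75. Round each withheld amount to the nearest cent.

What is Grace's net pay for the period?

Employee pension contribution: $4806.51 × 0.055 = $264.36
Taxable wages = $4806.51 − $264.36 = $4542.15
State withholding: $4542.15 × 0.09 = $408.79
Local income tax: $4542.15 × 0.03 = $136.26
Social Security (OASDI): annual cap $111530.63 already reached (YTD $115289.75), so $0.00
Legal plan premium: $268.00
Total deductions = $264.36 + $408.79 + $136.26 + $0.00 + $268.00 = $1077.41
Net pay = $4806.51 − $1077.41 = $3729.10

$3729.10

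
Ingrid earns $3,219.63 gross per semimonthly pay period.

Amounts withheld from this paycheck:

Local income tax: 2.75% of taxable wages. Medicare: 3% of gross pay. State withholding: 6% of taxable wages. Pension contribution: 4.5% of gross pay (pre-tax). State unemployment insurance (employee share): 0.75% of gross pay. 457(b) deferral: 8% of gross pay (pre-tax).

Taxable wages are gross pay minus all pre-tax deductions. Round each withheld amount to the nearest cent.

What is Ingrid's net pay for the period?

$2,449.94

457(b) deferral: $3,219.63 × 0.08 = $257.57
Pension contribution: $3,219.63 × 0.045 = $144.88
Pre-tax total = $257.57 + $144.88 = $402.45
Taxable wages = $3,219.63 − $402.45 = $2,817.18
Local income tax: $2,817.18 × 0.0275 = $77.47
State withholding: $2,817.18 × 0.06 = $169.03
Medicare: $3,219.63 × 0.03 = $96.59
State unemployment insurance (employee share): $3,219.63 × 0.0075 = $24.15
Total deductions = $257.57 + $144.88 + $77.47 + $169.03 + $96.59 + $24.15 = $769.69
Net pay = $3,219.63 − $769.69 = $2,449.94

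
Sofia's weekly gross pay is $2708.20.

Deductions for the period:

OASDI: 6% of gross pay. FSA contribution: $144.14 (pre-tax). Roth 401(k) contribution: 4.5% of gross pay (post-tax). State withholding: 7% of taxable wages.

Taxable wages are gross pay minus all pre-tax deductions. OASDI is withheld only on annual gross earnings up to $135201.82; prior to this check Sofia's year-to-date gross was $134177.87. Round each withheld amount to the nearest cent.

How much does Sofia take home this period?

$2201.27

FSA contribution: $144.14
Taxable wages = $2708.20 − $144.14 = $2564.06
State withholding: $2564.06 × 0.07 = $179.48
OASDI: only $135201.82 − $134177.87 = $1023.95 of this check is subject → $1023.95 × 0.06 = $61.44
Roth 401(k) contribution: $2708.20 × 0.045 = $121.87
Total deductions = $144.14 + $179.48 + $61.44 + $121.87 = $506.93
Net pay = $2708.20 − $506.93 = $2201.27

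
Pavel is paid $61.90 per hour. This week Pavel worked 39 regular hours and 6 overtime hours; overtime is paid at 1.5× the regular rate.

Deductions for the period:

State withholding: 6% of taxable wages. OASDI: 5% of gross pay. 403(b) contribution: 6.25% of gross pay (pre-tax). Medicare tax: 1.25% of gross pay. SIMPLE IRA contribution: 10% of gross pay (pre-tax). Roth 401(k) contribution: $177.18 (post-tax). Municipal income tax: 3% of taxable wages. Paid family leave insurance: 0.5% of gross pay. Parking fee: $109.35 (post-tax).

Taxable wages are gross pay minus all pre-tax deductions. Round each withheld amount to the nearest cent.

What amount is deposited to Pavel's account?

Regular pay: 39 × $61.90 = $2,414.10
Overtime pay: 6 × $61.90 × 1.5 = $557.10
Gross pay = $2,414.10 + $557.10 = $2,971.20
403(b) contribution: $2,971.20 × 0.0625 = $185.70
SIMPLE IRA contribution: $2,971.20 × 0.1 = $297.12
Pre-tax total = $185.70 + $297.12 = $482.82
Taxable wages = $2,971.20 − $482.82 = $2,488.38
Municipal income tax: $2,488.38 × 0.03 = $74.65
State withholding: $2,488.38 × 0.06 = $149.30
Medicare tax: $2,971.20 × 0.0125 = $37.14
OASDI: $2,971.20 × 0.05 = $148.56
Paid family leave insurance: $2,971.20 × 0.005 = $14.86
Roth 401(k) contribution: $177.18
Parking fee: $109.35
Total deductions = $185.70 + $297.12 + $74.65 + $149.30 + $37.14 + $148.56 + $14.86 + $177.18 + $109.35 = $1,193.86
Net pay = $2,971.20 − $1,193.86 = $1,777.34

$1,777.34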